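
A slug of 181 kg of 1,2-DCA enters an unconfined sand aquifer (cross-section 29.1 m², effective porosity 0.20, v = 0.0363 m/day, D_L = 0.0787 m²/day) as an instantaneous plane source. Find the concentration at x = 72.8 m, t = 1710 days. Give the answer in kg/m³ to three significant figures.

0.611 kg/m³

For an instantaneous plane source, C(x,t) = M/(n_e·A·√(4πDt)) · exp(−(x−vt)²/(4Dt)), with n_e·A the pore (flow) area.
Plume center vt = 0.0363 × 1710 = 62.073 m, so the well at 72.8 m is 10.727 m downgradient of the peak.
√(4πDt) = 41.12 m, giving peak height M/(n_e·A·√(4πDt)) = 181/(0.20 × 29.1 × 41.12) = 0.7563 kg/m³.
(x−vt)²/(4Dt) = (10.727)²/(4 × 0.0787 × 1710) = 0.2138; exp(−0.2138) = 0.8075.
C = 0.7563 × 0.8075 = 0.611 kg/m³.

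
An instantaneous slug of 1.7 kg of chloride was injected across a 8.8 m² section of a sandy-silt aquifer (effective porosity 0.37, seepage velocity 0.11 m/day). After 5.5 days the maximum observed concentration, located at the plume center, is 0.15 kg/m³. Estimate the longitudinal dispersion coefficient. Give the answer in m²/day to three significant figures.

At the plume center C_max = M/(n_e·A·√(4πDt)), so D = M²/(4πt·(n_e·A·C_max)²).
n_e·A·C_max = 0.37 × 8.8 × 0.15 = 0.4884 kg/m.
D = 1.7²/(4π × 5.5 × 0.4884²) = 0.175 m²/day.

0.175 m²/day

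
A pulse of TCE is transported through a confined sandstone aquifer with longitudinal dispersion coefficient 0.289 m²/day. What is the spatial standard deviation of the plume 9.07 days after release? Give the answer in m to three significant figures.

Dispersive spreading gives a Gaussian with σ² = 2Dt; advection only shifts the center.
σ = √(2 × 0.289 × 9.07) = 2.29 m.

2.29 m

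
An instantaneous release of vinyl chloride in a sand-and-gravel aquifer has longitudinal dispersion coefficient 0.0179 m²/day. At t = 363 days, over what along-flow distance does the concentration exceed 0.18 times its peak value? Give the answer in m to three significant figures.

The plume is Gaussian with σ = √(2Dt) = √(2 × 0.0179 × 363) = 3.605 m.
C/C_peak = exp(−Δx²/(2σ²)) = 0.18 ⇒ Δx = σ·√(−2 ln 0.18) = 3.605 × 1.852 = 6.676 m.
Width = 2Δx = 13.4 m.

13.4 m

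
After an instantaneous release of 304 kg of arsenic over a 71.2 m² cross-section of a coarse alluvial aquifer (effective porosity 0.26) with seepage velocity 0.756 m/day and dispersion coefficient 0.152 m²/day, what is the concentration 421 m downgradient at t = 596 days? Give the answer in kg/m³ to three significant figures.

0.0435 kg/m³

For an instantaneous plane source, C(x,t) = M/(n_e·A·√(4πDt)) · exp(−(x−vt)²/(4Dt)), with n_e·A the pore (flow) area.
Plume center vt = 0.756 × 596 = 450.576 m, so the well at 421 m is 29.576 m upgradient of the peak.
√(4πDt) = 33.74 m, giving peak height M/(n_e·A·√(4πDt)) = 304/(0.26 × 71.2 × 33.74) = 0.4867 kg/m³.
(x−vt)²/(4Dt) = (-29.576)²/(4 × 0.152 × 596) = 2.414; exp(−2.414) = 0.08946.
C = 0.4867 × 0.08946 = 0.0435 kg/m³.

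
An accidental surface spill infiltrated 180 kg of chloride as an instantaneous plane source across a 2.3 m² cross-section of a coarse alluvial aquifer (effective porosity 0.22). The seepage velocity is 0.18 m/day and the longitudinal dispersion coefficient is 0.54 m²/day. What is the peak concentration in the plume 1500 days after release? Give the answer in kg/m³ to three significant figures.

3.53 kg/m³

The peak of an instantaneous 1D plume sits at x = vt; there the Gaussian factor is 1 and C_max = M/(n_e·A·√(4πDt)), where n_e·A is the pore area the mass is dissolved in.
√(4πDt) = √(4π × 0.54 × 1500) = 100.9 m, so C_max = 180/(0.22 × 2.3 × 100.9) = 3.53 kg/m³.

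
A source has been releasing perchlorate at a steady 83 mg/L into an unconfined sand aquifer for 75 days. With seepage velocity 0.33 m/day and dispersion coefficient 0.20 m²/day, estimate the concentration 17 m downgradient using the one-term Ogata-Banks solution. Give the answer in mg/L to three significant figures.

76.5 mg/L

For a continuous step input, C/C₀ ≈ ½·erfc((x−vt)/(2√(Dt))).
vt = 0.33 × 75 = 24.75 m and 2√(Dt) = 2√(0.20 × 75) = 7.746 m.
Argument (x−vt)/(2√(Dt)) = (17 − 24.75)/7.746 = -1.001; ½·erfc(-1.001) = 0.9216.
C = 83 × 0.9216 = 76.5 mg/L.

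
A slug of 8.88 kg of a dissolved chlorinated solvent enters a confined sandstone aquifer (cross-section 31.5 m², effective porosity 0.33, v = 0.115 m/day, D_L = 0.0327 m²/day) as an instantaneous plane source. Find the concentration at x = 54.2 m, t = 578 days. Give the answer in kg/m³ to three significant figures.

0.00757 kg/m³

For an instantaneous plane source, C(x,t) = M/(n_e·A·√(4πDt)) · exp(−(x−vt)²/(4Dt)), with n_e·A the pore (flow) area.
Plume center vt = 0.115 × 578 = 66.47 m, so the well at 54.2 m is 12.27 m upgradient of the peak.
√(4πDt) = 15.41 m, giving peak height M/(n_e·A·√(4πDt)) = 8.88/(0.33 × 31.5 × 15.41) = 0.05544 kg/m³.
(x−vt)²/(4Dt) = (-12.27)²/(4 × 0.0327 × 578) = 1.991; exp(−1.991) = 0.1366.
C = 0.05544 × 0.1366 = 0.00757 kg/m³.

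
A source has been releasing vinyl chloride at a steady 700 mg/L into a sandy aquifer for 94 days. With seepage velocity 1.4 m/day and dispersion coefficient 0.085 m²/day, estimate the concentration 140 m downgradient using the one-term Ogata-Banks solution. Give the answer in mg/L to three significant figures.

For a continuous step input, C/C₀ ≈ ½·erfc((x−vt)/(2√(Dt))).
vt = 1.4 × 94 = 131.6 m and 2√(Dt) = 2√(0.085 × 94) = 5.653 m.
Argument (x−vt)/(2√(Dt)) = (140 − 131.6)/5.653 = 1.486; ½·erfc(1.486) = 0.01780.
C = 700 × 0.01780 = 12.5 mg/L.

12.5 mg/L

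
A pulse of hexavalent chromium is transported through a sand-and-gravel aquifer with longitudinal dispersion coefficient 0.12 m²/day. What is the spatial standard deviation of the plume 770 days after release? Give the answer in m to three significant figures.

13.6 m

Dispersive spreading gives a Gaussian with σ² = 2Dt; advection only shifts the center.
σ = √(2 × 0.12 × 770) = 13.6 m.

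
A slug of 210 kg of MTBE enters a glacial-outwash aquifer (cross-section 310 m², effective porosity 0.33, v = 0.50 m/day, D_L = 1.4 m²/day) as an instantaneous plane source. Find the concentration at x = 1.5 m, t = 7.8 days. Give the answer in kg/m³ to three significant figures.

For an instantaneous plane source, C(x,t) = M/(n_e·A·√(4πDt)) · exp(−(x−vt)²/(4Dt)), with n_e·A the pore (flow) area.
Plume center vt = 0.50 × 7.8 = 3.9 m, so the well at 1.5 m is 2.4 m upgradient of the peak.
√(4πDt) = 11.71 m, giving peak height M/(n_e·A·√(4πDt)) = 210/(0.33 × 310 × 11.71) = 0.1753 kg/m³.
(x−vt)²/(4Dt) = (-2.4)²/(4 × 1.4 × 7.8) = 0.1319; exp(−0.1319) = 0.8764.
C = 0.1753 × 0.8764 = 0.154 kg/m³.

0.154 kg/m³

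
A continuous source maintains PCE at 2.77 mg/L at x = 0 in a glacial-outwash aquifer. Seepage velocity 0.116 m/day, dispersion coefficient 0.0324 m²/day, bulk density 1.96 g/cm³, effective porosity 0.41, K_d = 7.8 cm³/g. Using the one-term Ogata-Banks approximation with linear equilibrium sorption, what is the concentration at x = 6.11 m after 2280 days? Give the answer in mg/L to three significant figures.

1.82 mg/L

Retardation factor R = 1 + ρ_b·K_d/n = 1 + 1.96 × 7.8/0.41 = 38.29.
Sorption retards both mechanisms: v_R = v/R = 0.003030 m/day, D_R = D/R = 0.0008462 m²/day.
v_R·t = 0.003030 × 2280 = 6.9084 m; 2√(D_R t) = 2.778 m; argument = (6.11 − 6.9084)/2.778 = -0.2874.
C = C₀ × ½·erfc(-0.2874) = 2.77 × 0.6578 = 1.82 mg/L.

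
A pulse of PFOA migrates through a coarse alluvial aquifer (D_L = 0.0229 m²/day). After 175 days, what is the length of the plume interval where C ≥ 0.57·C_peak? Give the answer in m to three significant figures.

The plume is Gaussian with σ = √(2Dt) = √(2 × 0.0229 × 175) = 2.831 m.
C/C_peak = exp(−Δx²/(2σ²)) = 0.57 ⇒ Δx = σ·√(−2 ln 0.57) = 2.831 × 1.060 = 3.001 m.
Width = 2Δx = 6.00 m.

6.00 m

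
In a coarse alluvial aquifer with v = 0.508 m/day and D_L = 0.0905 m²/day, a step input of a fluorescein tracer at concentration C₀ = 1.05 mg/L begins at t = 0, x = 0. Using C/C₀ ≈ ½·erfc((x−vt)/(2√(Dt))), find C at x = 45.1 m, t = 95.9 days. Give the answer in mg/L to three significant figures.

For a continuous step input, C/C₀ ≈ ½·erfc((x−vt)/(2√(Dt))).
vt = 0.508 × 95.9 = 48.7172 m and 2√(Dt) = 2√(0.0905 × 95.9) = 5.892 m.
Argument (x−vt)/(2√(Dt)) = (45.1 − 48.7172)/5.892 = -0.6139; ½·erfc(-0.6139) = 0.8074.
C = 1.05 × 0.8074 = 0.848 mg/L.

0.848 mg/L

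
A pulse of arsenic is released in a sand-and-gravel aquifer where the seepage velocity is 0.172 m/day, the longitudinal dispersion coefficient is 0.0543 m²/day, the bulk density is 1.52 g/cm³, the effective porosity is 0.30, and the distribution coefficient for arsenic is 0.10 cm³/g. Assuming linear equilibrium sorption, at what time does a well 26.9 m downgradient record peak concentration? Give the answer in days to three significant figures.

233 days

Retardation factor R = 1 + ρ_b·K_d/n = 1 + 1.52 × 0.10/0.30 = 1.507.
Sorption retards both mechanisms: v_R = v/R = 0.1141 m/day, D_R = D/R = 0.03603 m²/day.
Peak time from v_R²t² + 2D_R t − x² = 0: t = (√(D_R² + v_R²x²) − D_R)/v_R².
√(D_R² + v_R²x²) = √(0.03603² + 0.1141² × 26.9²) = 3.070; v_R² = 0.01302.
t = (3.070 − 0.03603)/0.01302 = 233 days.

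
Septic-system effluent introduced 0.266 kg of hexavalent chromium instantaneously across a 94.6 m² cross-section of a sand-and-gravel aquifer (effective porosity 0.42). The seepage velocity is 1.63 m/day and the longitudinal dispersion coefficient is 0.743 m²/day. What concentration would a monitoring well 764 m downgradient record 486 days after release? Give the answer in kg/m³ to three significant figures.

For an instantaneous plane source, C(x,t) = M/(n_e·A·√(4πDt)) · exp(−(x−vt)²/(4Dt)), with n_e·A the pore (flow) area.
Plume center vt = 1.63 × 486 = 792.18 m, so the well at 764 m is 28.18 m upgradient of the peak.
√(4πDt) = 67.36 m, giving peak height M/(n_e·A·√(4πDt)) = 0.266/(0.42 × 94.6 × 67.36) = 9.939e-05 kg/m³.
(x−vt)²/(4Dt) = (-28.18)²/(4 × 0.743 × 486) = 0.5498; exp(−0.5498) = 0.5771.
C = 9.939e-05 × 0.5771 = 5.74e-05 kg/m³.

5.74e-05 kg/m³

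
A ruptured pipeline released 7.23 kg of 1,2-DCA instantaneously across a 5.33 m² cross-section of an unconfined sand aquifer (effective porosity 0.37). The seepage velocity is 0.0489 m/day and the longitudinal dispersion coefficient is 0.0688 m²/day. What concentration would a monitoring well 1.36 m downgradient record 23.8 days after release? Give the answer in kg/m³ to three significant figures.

0.803 kg/m³

For an instantaneous plane source, C(x,t) = M/(n_e·A·√(4πDt)) · exp(−(x−vt)²/(4Dt)), with n_e·A the pore (flow) area.
Plume center vt = 0.0489 × 23.8 = 1.16382 m, so the well at 1.36 m is 0.19618 m downgradient of the peak.
√(4πDt) = 4.536 m, giving peak height M/(n_e·A·√(4πDt)) = 7.23/(0.37 × 5.33 × 4.536) = 0.8082 kg/m³.
(x−vt)²/(4Dt) = (0.19618)²/(4 × 0.0688 × 23.8) = 0.005876; exp(−0.005876) = 0.9941.
C = 0.8082 × 0.9941 = 0.803 kg/m³.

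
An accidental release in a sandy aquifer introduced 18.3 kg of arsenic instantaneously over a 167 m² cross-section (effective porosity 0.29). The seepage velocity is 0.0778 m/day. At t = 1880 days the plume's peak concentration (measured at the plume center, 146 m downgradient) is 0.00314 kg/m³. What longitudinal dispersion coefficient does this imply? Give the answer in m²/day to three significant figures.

0.613 m²/day

At the plume center C_max = M/(n_e·A·√(4πDt)), so D = M²/(4πt·(n_e·A·C_max)²).
n_e·A·C_max = 0.29 × 167 × 0.00314 = 0.1521 kg/m.
D = 18.3²/(4π × 1880 × 0.1521²) = 0.613 m²/day.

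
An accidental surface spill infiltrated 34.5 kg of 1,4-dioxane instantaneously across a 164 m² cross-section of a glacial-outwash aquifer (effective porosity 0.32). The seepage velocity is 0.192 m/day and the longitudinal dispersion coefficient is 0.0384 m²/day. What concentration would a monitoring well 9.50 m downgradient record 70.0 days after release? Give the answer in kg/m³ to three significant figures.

0.0267 kg/m³

For an instantaneous plane source, C(x,t) = M/(n_e·A·√(4πDt)) · exp(−(x−vt)²/(4Dt)), with n_e·A the pore (flow) area.
Plume center vt = 0.192 × 70.0 = 13.44 m, so the well at 9.50 m is 3.94 m upgradient of the peak.
√(4πDt) = 5.812 m, giving peak height M/(n_e·A·√(4πDt)) = 34.5/(0.32 × 164 × 5.812) = 0.1131 kg/m³.
(x−vt)²/(4Dt) = (-3.94)²/(4 × 0.0384 × 70.0) = 1.444; exp(−1.444) = 0.2360.
C = 0.1131 × 0.2360 = 0.0267 kg/m³.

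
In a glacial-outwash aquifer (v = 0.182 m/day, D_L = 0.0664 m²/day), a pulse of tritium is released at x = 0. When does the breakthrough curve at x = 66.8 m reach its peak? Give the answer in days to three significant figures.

For the 1D instantaneous-source solution, setting ∂C/∂t = 0 at fixed x gives v²t² + 2Dt − x² = 0, so t = (√(D² + v²x²) − D)/v².
√(D² + v²x²) = √(0.0664² + 0.182² × 66.8²) = 12.16; v² = 0.033124.
t = (12.16 − 0.0664)/0.033124 = 365 days (vs. the pure-advection estimate x/v = 367 d).

365 days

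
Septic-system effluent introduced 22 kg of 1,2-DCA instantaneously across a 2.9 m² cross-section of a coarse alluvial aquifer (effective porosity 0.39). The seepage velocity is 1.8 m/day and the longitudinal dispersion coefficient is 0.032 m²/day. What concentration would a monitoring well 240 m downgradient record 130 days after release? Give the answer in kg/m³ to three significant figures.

For an instantaneous plane source, C(x,t) = M/(n_e·A·√(4πDt)) · exp(−(x−vt)²/(4Dt)), with n_e·A the pore (flow) area.
Plume center vt = 1.8 × 130 = 234 m, so the well at 240 m is 6 m downgradient of the peak.
√(4πDt) = 7.230 m, giving peak height M/(n_e·A·√(4πDt)) = 22/(0.39 × 2.9 × 7.230) = 2.690 kg/m³.
(x−vt)²/(4Dt) = (6)²/(4 × 0.032 × 130) = 2.163; exp(−2.163) = 0.1150.
C = 2.690 × 0.1150 = 0.309 kg/m³.

0.309 kg/m³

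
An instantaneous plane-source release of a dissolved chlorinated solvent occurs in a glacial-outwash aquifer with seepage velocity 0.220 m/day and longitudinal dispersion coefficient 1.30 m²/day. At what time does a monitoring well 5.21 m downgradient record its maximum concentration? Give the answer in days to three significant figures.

8.95 days

For the 1D instantaneous-source solution, setting ∂C/∂t = 0 at fixed x gives v²t² + 2Dt − x² = 0, so t = (√(D² + v²x²) − D)/v².
√(D² + v²x²) = √(1.30² + 0.220² × 5.21²) = 1.733; v² = 0.0484.
t = (1.733 − 1.30)/0.0484 = 8.95 days (vs. the pure-advection estimate x/v = 23.7 d).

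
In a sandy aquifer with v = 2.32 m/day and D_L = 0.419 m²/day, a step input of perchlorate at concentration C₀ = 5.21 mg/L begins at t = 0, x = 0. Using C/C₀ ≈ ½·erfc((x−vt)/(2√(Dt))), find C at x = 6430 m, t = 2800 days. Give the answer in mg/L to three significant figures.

For a continuous step input, C/C₀ ≈ ½·erfc((x−vt)/(2√(Dt))).
vt = 2.32 × 2800 = 6496 m and 2√(Dt) = 2√(0.419 × 2800) = 68.50 m.
Argument (x−vt)/(2√(Dt)) = (6430 − 6496)/68.50 = -0.9635; ½·erfc(-0.9635) = 0.9135.
C = 5.21 × 0.9135 = 4.76 mg/L.

4.76 mg/L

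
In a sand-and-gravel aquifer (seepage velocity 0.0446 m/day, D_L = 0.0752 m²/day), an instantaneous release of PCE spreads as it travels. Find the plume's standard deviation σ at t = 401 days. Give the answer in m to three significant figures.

Dispersive spreading gives a Gaussian with σ² = 2Dt; advection only shifts the center.
σ = √(2 × 0.0752 × 401) = 7.77 m.

7.77 m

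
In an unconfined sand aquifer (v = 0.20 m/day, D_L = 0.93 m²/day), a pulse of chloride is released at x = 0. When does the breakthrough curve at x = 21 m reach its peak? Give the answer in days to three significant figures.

84.3 days

For the 1D instantaneous-source solution, setting ∂C/∂t = 0 at fixed x gives v²t² + 2Dt − x² = 0, so t = (√(D² + v²x²) − D)/v².
√(D² + v²x²) = √(0.93² + 0.20² × 21²) = 4.302; v² = 0.04.
t = (4.302 − 0.93)/0.04 = 84.3 days (vs. the pure-advection estimate x/v = 105 d).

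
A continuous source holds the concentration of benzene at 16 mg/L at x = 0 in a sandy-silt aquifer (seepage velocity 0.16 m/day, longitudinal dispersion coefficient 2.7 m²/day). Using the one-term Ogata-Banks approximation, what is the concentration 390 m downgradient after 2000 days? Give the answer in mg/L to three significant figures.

4.00 mg/L

For a continuous step input, C/C₀ ≈ ½·erfc((x−vt)/(2√(Dt))).
vt = 0.16 × 2000 = 320 m and 2√(Dt) = 2√(2.7 × 2000) = 147.0 m.
Argument (x−vt)/(2√(Dt)) = (390 − 320)/147.0 = 0.4762; ½·erfc(0.4762) = 0.2503.
C = 16 × 0.2503 = 4.00 mg/L.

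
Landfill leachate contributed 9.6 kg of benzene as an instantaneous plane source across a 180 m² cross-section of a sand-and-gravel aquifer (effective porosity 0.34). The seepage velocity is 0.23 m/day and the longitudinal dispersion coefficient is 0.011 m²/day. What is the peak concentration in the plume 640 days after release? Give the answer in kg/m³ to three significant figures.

The peak of an instantaneous 1D plume sits at x = vt; there the Gaussian factor is 1 and C_max = M/(n_e·A·√(4πDt)), where n_e·A is the pore area the mass is dissolved in.
√(4πDt) = √(4π × 0.011 × 640) = 9.406 m, so C_max = 9.6/(0.34 × 180 × 9.406) = 0.0167 kg/m³.

0.0167 kg/m³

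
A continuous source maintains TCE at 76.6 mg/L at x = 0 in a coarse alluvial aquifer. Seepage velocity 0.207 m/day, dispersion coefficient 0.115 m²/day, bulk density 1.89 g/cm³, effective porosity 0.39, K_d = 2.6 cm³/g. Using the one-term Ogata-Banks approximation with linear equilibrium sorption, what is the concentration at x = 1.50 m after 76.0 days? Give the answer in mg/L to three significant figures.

29.2 mg/L

Retardation factor R = 1 + ρ_b·K_d/n = 1 + 1.89 × 2.6/0.39 = 13.60.
Sorption retards both mechanisms: v_R = v/R = 0.01522 m/day, D_R = D/R = 0.008456 m²/day.
v_R·t = 0.01522 × 76.0 = 1.15672 m; 2√(D_R t) = 1.603 m; argument = (1.50 − 1.15672)/1.603 = 0.2141.
C = C₀ × ½·erfc(0.2141) = 76.6 × 0.3810 = 29.2 mg/L.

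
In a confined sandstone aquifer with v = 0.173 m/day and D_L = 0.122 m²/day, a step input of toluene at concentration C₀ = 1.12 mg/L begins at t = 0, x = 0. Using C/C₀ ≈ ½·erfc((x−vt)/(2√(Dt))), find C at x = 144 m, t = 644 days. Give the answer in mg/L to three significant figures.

For a continuous step input, C/C₀ ≈ ½·erfc((x−vt)/(2√(Dt))).
vt = 0.173 × 644 = 111.412 m and 2√(Dt) = 2√(0.122 × 644) = 17.73 m.
Argument (x−vt)/(2√(Dt)) = (144 − 111.412)/17.73 = 1.838; ½·erfc(1.838) = 0.004670.
C = 1.12 × 0.004670 = 0.00523 mg/L.

0.00523 mg/L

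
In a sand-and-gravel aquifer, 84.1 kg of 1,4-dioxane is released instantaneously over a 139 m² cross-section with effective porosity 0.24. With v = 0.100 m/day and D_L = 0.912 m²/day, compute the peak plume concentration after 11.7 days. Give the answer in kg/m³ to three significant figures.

0.218 kg/m³

The peak of an instantaneous 1D plume sits at x = vt; there the Gaussian factor is 1 and C_max = M/(n_e·A·√(4πDt)), where n_e·A is the pore area the mass is dissolved in.
√(4πDt) = √(4π × 0.912 × 11.7) = 11.58 m, so C_max = 84.1/(0.24 × 139 × 11.58) = 0.218 kg/m³.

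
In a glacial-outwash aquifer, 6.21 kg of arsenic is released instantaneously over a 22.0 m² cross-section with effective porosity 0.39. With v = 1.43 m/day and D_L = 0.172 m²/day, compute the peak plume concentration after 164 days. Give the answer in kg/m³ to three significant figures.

The peak of an instantaneous 1D plume sits at x = vt; there the Gaussian factor is 1 and C_max = M/(n_e·A·√(4πDt)), where n_e·A is the pore area the mass is dissolved in.
√(4πDt) = √(4π × 0.172 × 164) = 18.83 m, so C_max = 6.21/(0.39 × 22.0 × 18.83) = 0.0384 kg/m³.

0.0384 kg/m³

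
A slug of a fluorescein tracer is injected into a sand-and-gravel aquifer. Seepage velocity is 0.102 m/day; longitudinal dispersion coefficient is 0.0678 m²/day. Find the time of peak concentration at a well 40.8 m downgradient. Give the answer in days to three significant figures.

For the 1D instantaneous-source solution, setting ∂C/∂t = 0 at fixed x gives v²t² + 2Dt − x² = 0, so t = (√(D² + v²x²) − D)/v².
√(D² + v²x²) = √(0.0678² + 0.102² × 40.8²) = 4.162; v² = 0.010404.
t = (4.162 − 0.0678)/0.010404 = 394 days (vs. the pure-advection estimate x/v = 400 d).

394 days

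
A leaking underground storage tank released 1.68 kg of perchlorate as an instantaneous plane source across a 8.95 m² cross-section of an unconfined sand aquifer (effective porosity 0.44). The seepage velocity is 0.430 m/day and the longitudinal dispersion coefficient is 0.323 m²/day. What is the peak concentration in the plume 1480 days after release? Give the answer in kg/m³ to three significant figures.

0.00550 kg/m³

The peak of an instantaneous 1D plume sits at x = vt; there the Gaussian factor is 1 and C_max = M/(n_e·A·√(4πDt)), where n_e·A is the pore area the mass is dissolved in.
√(4πDt) = √(4π × 0.323 × 1480) = 77.51 m, so C_max = 1.68/(0.44 × 8.95 × 77.51) = 0.00550 kg/m³.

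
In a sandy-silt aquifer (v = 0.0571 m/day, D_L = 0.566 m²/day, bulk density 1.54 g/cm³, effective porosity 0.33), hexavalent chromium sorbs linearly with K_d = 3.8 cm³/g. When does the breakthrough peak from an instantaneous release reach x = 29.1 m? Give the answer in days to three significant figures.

6830 days

Retardation factor R = 1 + ρ_b·K_d/n = 1 + 1.54 × 3.8/0.33 = 18.73.
Sorption retards both mechanisms: v_R = v/R = 0.003049 m/day, D_R = D/R = 0.03022 m²/day.
Peak time from v_R²t² + 2D_R t − x² = 0: t = (√(D_R² + v_R²x²) − D_R)/v_R².
√(D_R² + v_R²x²) = √(0.03022² + 0.003049² × 29.1²) = 0.09373; v_R² = 9.296e-06.
t = (0.09373 − 0.03022)/9.296e-06 = 6830 days.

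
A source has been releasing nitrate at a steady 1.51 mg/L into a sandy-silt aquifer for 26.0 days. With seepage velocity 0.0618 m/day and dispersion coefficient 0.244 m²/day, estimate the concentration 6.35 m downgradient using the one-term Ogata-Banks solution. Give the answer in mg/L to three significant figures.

0.138 mg/L

For a continuous step input, C/C₀ ≈ ½·erfc((x−vt)/(2√(Dt))).
vt = 0.0618 × 26.0 = 1.6068 m and 2√(Dt) = 2√(0.244 × 26.0) = 5.037 m.
Argument (x−vt)/(2√(Dt)) = (6.35 − 1.6068)/5.037 = 0.9417; ½·erfc(0.9417) = 0.09147.
C = 1.51 × 0.09147 = 0.138 mg/L.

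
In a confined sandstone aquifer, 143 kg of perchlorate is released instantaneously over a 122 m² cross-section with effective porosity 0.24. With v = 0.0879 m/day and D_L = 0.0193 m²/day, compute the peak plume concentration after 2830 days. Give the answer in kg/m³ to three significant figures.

The peak of an instantaneous 1D plume sits at x = vt; there the Gaussian factor is 1 and C_max = M/(n_e·A·√(4πDt)), where n_e·A is the pore area the mass is dissolved in.
√(4πDt) = √(4π × 0.0193 × 2830) = 26.20 m, so C_max = 143/(0.24 × 122 × 26.20) = 0.186 kg/m³.

0.186 kg/m³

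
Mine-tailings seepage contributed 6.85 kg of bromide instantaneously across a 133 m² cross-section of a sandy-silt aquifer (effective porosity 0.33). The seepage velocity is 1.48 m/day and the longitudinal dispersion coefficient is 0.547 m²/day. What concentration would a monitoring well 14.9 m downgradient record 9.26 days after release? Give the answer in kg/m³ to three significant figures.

For an instantaneous plane source, C(x,t) = M/(n_e·A·√(4πDt)) · exp(−(x−vt)²/(4Dt)), with n_e·A the pore (flow) area.
Plume center vt = 1.48 × 9.26 = 13.7048 m, so the well at 14.9 m is 1.1952 m downgradient of the peak.
√(4πDt) = 7.978 m, giving peak height M/(n_e·A·√(4πDt)) = 6.85/(0.33 × 133 × 7.978) = 0.01956 kg/m³.
(x−vt)²/(4Dt) = (1.1952)²/(4 × 0.547 × 9.26) = 0.07051; exp(−0.07051) = 0.9319.
C = 0.01956 × 0.9319 = 0.0182 kg/m³.

0.0182 kg/m³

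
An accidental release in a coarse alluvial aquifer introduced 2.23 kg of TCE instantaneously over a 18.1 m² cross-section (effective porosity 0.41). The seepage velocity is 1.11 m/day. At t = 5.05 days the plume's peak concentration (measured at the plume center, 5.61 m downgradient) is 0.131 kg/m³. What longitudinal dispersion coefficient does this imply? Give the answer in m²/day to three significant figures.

0.0829 m²/day

At the plume center C_max = M/(n_e·A·√(4πDt)), so D = M²/(4πt·(n_e·A·C_max)²).
n_e·A·C_max = 0.41 × 18.1 × 0.131 = 0.9722 kg/m.
D = 2.23²/(4π × 5.05 × 0.9722²) = 0.0829 m²/day.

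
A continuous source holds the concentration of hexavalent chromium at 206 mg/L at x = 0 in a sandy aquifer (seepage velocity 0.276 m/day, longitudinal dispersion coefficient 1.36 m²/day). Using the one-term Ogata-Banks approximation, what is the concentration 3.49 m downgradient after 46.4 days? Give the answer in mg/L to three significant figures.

For a continuous step input, C/C₀ ≈ ½·erfc((x−vt)/(2√(Dt))).
vt = 0.276 × 46.4 = 12.8064 m and 2√(Dt) = 2√(1.36 × 46.4) = 15.89 m.
Argument (x−vt)/(2√(Dt)) = (3.49 − 12.8064)/15.89 = -0.5863; ½·erfc(-0.5863) = 0.7965.
C = 206 × 0.7965 = 164 mg/L.

164 mg/L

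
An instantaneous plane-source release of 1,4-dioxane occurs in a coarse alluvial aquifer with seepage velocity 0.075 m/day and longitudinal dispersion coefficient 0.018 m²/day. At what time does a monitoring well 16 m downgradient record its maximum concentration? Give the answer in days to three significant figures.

For the 1D instantaneous-source solution, setting ∂C/∂t = 0 at fixed x gives v²t² + 2Dt − x² = 0, so t = (√(D² + v²x²) − D)/v².
√(D² + v²x²) = √(0.018² + 0.075² × 16²) = 1.200; v² = 0.005625.
t = (1.200 − 0.018)/0.005625 = 210 days (vs. the pure-advection estimate x/v = 213 d).

210 days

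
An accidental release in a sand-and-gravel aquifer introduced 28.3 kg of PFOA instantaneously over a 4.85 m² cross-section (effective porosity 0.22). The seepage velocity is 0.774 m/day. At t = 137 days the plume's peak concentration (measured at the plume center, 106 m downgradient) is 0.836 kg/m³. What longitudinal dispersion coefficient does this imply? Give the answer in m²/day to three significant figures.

0.585 m²/day

At the plume center C_max = M/(n_e·A·√(4πDt)), so D = M²/(4πt·(n_e·A·C_max)²).
n_e·A·C_max = 0.22 × 4.85 × 0.836 = 0.8920 kg/m.
D = 28.3²/(4π × 137 × 0.8920²) = 0.585 m²/day.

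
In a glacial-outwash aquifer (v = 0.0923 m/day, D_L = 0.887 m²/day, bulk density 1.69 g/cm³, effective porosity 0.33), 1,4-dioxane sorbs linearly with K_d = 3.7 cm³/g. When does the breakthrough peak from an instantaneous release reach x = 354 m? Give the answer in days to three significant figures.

Retardation factor R = 1 + ρ_b·K_d/n = 1 + 1.69 × 3.7/0.33 = 19.95.
Sorption retards both mechanisms: v_R = v/R = 0.004627 m/day, D_R = D/R = 0.04446 m²/day.
Peak time from v_R²t² + 2D_R t − x² = 0: t = (√(D_R² + v_R²x²) − D_R)/v_R².
√(D_R² + v_R²x²) = √(0.04446² + 0.004627² × 354²) = 1.639; v_R² = 2.141e-05.
t = (1.639 − 0.04446)/2.141e-05 = 74500 days.

74500 days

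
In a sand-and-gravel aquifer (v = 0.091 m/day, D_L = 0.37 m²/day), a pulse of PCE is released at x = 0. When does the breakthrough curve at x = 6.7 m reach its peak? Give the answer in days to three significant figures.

For the 1D instantaneous-source solution, setting ∂C/∂t = 0 at fixed x gives v²t² + 2Dt − x² = 0, so t = (√(D² + v²x²) − D)/v².
√(D² + v²x²) = √(0.37² + 0.091² × 6.7²) = 0.7132; v² = 0.008281.
t = (0.7132 − 0.37)/0.008281 = 41.4 days (vs. the pure-advection estimate x/v = 73.6 d).

41.4 days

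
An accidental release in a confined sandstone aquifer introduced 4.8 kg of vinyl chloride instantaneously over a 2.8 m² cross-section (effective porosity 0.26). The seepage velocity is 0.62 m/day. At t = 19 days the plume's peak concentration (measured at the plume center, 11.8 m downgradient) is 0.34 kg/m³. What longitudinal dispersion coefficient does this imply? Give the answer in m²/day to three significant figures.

At the plume center C_max = M/(n_e·A·√(4πDt)), so D = M²/(4πt·(n_e·A·C_max)²).
n_e·A·C_max = 0.26 × 2.8 × 0.34 = 0.2475 kg/m.
D = 4.8²/(4π × 19 × 0.2475²) = 1.58 m²/day.

1.58 m²/day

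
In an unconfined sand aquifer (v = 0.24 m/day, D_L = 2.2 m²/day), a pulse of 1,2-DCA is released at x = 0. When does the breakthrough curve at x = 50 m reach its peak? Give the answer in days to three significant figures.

174 days

For the 1D instantaneous-source solution, setting ∂C/∂t = 0 at fixed x gives v²t² + 2Dt − x² = 0, so t = (√(D² + v²x²) − D)/v².
√(D² + v²x²) = √(2.2² + 0.24² × 50²) = 12.20; v² = 0.0576.
t = (12.20 − 2.2)/0.0576 = 174 days (vs. the pure-advection estimate x/v = 208 d).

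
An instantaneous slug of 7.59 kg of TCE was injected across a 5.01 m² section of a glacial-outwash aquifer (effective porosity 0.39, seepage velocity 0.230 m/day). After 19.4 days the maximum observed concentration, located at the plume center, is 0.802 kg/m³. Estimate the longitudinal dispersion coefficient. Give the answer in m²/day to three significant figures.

0.0962 m²/day

At the plume center C_max = M/(n_e·A·√(4πDt)), so D = M²/(4πt·(n_e·A·C_max)²).
n_e·A·C_max = 0.39 × 5.01 × 0.802 = 1.567 kg/m.
D = 7.59²/(4π × 19.4 × 1.567²) = 0.0962 m²/day.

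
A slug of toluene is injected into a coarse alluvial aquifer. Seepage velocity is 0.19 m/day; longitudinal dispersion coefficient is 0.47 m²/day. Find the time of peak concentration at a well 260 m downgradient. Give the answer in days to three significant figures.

For the 1D instantaneous-source solution, setting ∂C/∂t = 0 at fixed x gives v²t² + 2Dt − x² = 0, so t = (√(D² + v²x²) − D)/v².
√(D² + v²x²) = √(0.47² + 0.19² × 260²) = 49.40; v² = 0.0361.
t = (49.40 − 0.47)/0.0361 = 1360 days (vs. the pure-advection estimate x/v = 1370 d).

1360 days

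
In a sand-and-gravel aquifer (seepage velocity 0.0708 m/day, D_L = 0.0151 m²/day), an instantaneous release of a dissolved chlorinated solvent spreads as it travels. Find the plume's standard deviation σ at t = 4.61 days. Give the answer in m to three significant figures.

Dispersive spreading gives a Gaussian with σ² = 2Dt; advection only shifts the center.
σ = √(2 × 0.0151 × 4.61) = 0.373 m.

0.373 m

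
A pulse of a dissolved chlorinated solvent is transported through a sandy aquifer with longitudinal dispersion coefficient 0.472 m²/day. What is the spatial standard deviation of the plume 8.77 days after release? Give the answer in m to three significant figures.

2.88 m

Dispersive spreading gives a Gaussian with σ² = 2Dt; advection only shifts the center.
σ = √(2 × 0.472 × 8.77) = 2.88 m.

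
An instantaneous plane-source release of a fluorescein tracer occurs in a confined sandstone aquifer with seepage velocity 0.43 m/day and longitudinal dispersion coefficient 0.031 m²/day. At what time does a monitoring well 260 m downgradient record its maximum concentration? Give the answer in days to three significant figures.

604 days

For the 1D instantaneous-source solution, setting ∂C/∂t = 0 at fixed x gives v²t² + 2Dt − x² = 0, so t = (√(D² + v²x²) − D)/v².
√(D² + v²x²) = √(0.031² + 0.43² × 260²) = 111.8; v² = 0.1849.
t = (111.8 − 0.031)/0.1849 = 604 days (vs. the pure-advection estimate x/v = 605 d).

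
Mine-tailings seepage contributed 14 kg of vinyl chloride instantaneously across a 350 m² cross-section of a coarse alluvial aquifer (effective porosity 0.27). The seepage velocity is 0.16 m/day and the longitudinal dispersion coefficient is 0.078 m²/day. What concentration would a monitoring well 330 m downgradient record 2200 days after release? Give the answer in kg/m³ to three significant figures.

For an instantaneous plane source, C(x,t) = M/(n_e·A·√(4πDt)) · exp(−(x−vt)²/(4Dt)), with n_e·A the pore (flow) area.
Plume center vt = 0.16 × 2200 = 352 m, so the well at 330 m is 22 m upgradient of the peak.
√(4πDt) = 46.44 m, giving peak height M/(n_e·A·√(4πDt)) = 14/(0.27 × 350 × 46.44) = 0.003190 kg/m³.
(x−vt)²/(4Dt) = (-22)²/(4 × 0.078 × 2200) = 0.7051; exp(−0.7051) = 0.4941.
C = 0.003190 × 0.4941 = 0.00158 kg/m³.

0.00158 kg/m³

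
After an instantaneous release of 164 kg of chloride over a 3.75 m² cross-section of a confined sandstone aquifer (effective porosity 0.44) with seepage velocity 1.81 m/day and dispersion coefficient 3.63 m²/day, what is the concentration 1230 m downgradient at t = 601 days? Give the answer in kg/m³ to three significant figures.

0.0592 kg/m³

For an instantaneous plane source, C(x,t) = M/(n_e·A·√(4πDt)) · exp(−(x−vt)²/(4Dt)), with n_e·A the pore (flow) area.
Plume center vt = 1.81 × 601 = 1087.81 m, so the well at 1230 m is 142.19 m downgradient of the peak.
√(4πDt) = 165.6 m, giving peak height M/(n_e·A·√(4πDt)) = 164/(0.44 × 3.75 × 165.6) = 0.6002 kg/m³.
(x−vt)²/(4Dt) = (142.19)²/(4 × 3.63 × 601) = 2.317; exp(−2.317) = 0.09857.
C = 0.6002 × 0.09857 = 0.0592 kg/m³.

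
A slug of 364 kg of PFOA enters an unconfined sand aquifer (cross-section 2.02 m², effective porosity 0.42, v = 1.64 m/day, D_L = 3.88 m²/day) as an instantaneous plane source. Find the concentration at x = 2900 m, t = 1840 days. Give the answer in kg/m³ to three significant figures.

For an instantaneous plane source, C(x,t) = M/(n_e·A·√(4πDt)) · exp(−(x−vt)²/(4Dt)), with n_e·A the pore (flow) area.
Plume center vt = 1.64 × 1840 = 3017.6 m, so the well at 2900 m is 117.6 m upgradient of the peak.
√(4πDt) = 299.5 m, giving peak height M/(n_e·A·√(4πDt)) = 364/(0.42 × 2.02 × 299.5) = 1.433 kg/m³.
(x−vt)²/(4Dt) = (-117.6)²/(4 × 3.88 × 1840) = 0.4843; exp(−0.4843) = 0.6161.
C = 1.433 × 0.6161 = 0.883 kg/m³.

0.883 kg/m³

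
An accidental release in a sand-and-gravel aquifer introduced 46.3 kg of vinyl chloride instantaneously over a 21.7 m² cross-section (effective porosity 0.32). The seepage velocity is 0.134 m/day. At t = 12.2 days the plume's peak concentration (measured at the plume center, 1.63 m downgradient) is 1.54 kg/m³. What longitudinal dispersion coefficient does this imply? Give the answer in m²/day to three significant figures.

At the plume center C_max = M/(n_e·A·√(4πDt)), so D = M²/(4πt·(n_e·A·C_max)²).
n_e·A·C_max = 0.32 × 21.7 × 1.54 = 10.69 kg/m.
D = 46.3²/(4π × 12.2 × 10.69²) = 0.122 m²/day.

0.122 m²/day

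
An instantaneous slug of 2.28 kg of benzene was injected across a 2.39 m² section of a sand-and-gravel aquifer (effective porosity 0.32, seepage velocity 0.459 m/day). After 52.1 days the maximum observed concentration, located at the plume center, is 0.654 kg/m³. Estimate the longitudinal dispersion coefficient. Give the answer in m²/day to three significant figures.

At the plume center C_max = M/(n_e·A·√(4πDt)), so D = M²/(4πt·(n_e·A·C_max)²).
n_e·A·C_max = 0.32 × 2.39 × 0.654 = 0.5002 kg/m.
D = 2.28²/(4π × 52.1 × 0.5002²) = 0.0317 m²/day.

0.0317 m²/day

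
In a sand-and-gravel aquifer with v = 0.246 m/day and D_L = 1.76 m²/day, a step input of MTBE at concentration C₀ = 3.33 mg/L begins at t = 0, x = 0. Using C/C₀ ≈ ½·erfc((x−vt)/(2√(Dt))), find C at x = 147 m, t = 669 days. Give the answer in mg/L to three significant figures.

For a continuous step input, C/C₀ ≈ ½·erfc((x−vt)/(2√(Dt))).
vt = 0.246 × 669 = 164.574 m and 2√(Dt) = 2√(1.76 × 669) = 68.63 m.
Argument (x−vt)/(2√(Dt)) = (147 − 164.574)/68.63 = -0.2561; ½·erfc(-0.2561) = 0.6414.
C = 3.33 × 0.6414 = 2.14 mg/L.

2.14 mg/L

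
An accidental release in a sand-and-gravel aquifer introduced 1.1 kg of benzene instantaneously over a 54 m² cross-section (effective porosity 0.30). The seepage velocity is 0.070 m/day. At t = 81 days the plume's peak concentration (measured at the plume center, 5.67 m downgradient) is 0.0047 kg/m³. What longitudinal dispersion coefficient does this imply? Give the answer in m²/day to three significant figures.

0.205 m²/day

At the plume center C_max = M/(n_e·A·√(4πDt)), so D = M²/(4πt·(n_e·A·C_max)²).
n_e·A·C_max = 0.30 × 54 × 0.0047 = 0.07614 kg/m.
D = 1.1²/(4π × 81 × 0.07614²) = 0.205 m²/day.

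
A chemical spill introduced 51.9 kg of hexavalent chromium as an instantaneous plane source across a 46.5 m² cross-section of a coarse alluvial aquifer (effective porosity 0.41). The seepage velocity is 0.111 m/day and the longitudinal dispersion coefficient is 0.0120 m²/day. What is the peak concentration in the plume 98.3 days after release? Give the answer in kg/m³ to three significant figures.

0.707 kg/m³

The peak of an instantaneous 1D plume sits at x = vt; there the Gaussian factor is 1 and C_max = M/(n_e·A·√(4πDt)), where n_e·A is the pore area the mass is dissolved in.
√(4πDt) = √(4π × 0.0120 × 98.3) = 3.850 m, so C_max = 51.9/(0.41 × 46.5 × 3.850) = 0.707 kg/m³.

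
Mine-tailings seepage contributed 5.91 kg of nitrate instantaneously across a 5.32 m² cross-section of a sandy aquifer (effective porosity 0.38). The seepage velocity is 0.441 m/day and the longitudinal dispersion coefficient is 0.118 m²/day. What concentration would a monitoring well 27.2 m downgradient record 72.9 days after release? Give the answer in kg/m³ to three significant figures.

For an instantaneous plane source, C(x,t) = M/(n_e·A·√(4πDt)) · exp(−(x−vt)²/(4Dt)), with n_e·A the pore (flow) area.
Plume center vt = 0.441 × 72.9 = 32.1489 m, so the well at 27.2 m is 4.9489 m upgradient of the peak.
√(4πDt) = 10.40 m, giving peak height M/(n_e·A·√(4πDt)) = 5.91/(0.38 × 5.32 × 10.40) = 0.2811 kg/m³.
(x−vt)²/(4Dt) = (-4.9489)²/(4 × 0.118 × 72.9) = 0.7118; exp(−0.7118) = 0.4908.
C = 0.2811 × 0.4908 = 0.138 kg/m³.

0.138 kg/m³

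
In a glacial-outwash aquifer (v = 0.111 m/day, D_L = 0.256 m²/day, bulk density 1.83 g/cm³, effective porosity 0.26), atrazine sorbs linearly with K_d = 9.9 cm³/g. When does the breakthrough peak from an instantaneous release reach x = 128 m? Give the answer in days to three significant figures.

80100 days

Retardation factor R = 1 + ρ_b·K_d/n = 1 + 1.83 × 9.9/0.26 = 70.68.
Sorption retards both mechanisms: v_R = v/R = 0.001570 m/day, D_R = D/R = 0.003622 m²/day.
Peak time from v_R²t² + 2D_R t − x² = 0: t = (√(D_R² + v_R²x²) − D_R)/v_R².
√(D_R² + v_R²x²) = √(0.003622² + 0.001570² × 128²) = 0.2010; v_R² = 2.465e-06.
t = (0.2010 − 0.003622)/2.465e-06 = 80100 days.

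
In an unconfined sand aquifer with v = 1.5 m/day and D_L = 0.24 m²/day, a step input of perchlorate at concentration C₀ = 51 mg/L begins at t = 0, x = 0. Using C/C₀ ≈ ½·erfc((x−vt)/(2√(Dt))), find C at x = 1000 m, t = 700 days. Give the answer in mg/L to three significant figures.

50.8 mg/L

For a continuous step input, C/C₀ ≈ ½·erfc((x−vt)/(2√(Dt))).
vt = 1.5 × 700 = 1050 m and 2√(Dt) = 2√(0.24 × 700) = 25.92 m.
Argument (x−vt)/(2√(Dt)) = (1000 − 1050)/25.92 = -1.929; ½·erfc(-1.929) = 0.9968.
C = 51 × 0.9968 = 50.8 mg/L.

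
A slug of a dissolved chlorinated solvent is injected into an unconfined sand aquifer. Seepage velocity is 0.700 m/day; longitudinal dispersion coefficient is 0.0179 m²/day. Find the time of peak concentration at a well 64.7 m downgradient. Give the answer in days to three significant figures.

92.4 days

For the 1D instantaneous-source solution, setting ∂C/∂t = 0 at fixed x gives v²t² + 2Dt − x² = 0, so t = (√(D² + v²x²) − D)/v².
√(D² + v²x²) = √(0.0179² + 0.700² × 64.7²) = 45.29; v² = 0.49.
t = (45.29 − 0.0179)/0.49 = 92.4 days (vs. the pure-advection estimate x/v = 92.4 d).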